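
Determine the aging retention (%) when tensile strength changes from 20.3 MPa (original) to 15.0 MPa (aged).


Retention = aged / original * 100
= 15.0 / 20.3 * 100
= 73.9%

73.9%


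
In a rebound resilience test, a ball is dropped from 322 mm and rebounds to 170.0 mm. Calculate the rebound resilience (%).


Resilience = h_rebound / h_drop * 100
= 170.0 / 322 * 100
= 52.8%

52.8%


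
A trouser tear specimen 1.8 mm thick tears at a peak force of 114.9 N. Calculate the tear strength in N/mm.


Tear strength = force / thickness
= 114.9 / 1.8
= 63.83 N/mm

63.83 N/mm


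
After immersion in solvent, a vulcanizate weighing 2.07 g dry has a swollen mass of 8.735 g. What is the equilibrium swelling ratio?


Q = W_swollen / W_dry
Q = 8.735 / 2.07
Q = 4.22

Q = 4.22


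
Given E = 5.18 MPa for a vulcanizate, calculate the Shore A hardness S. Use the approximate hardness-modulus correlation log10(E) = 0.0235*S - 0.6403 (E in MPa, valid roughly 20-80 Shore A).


log10(E) = 0.0235*S - 0.6403  =>  S = (log10(E) + 0.6403) / 0.0235
log10(5.18) = 0.714330
S = (0.714330 + 0.6403) / 0.0235 = 1.354630 / 0.0235
S = 57.6

Shore A = 57.6


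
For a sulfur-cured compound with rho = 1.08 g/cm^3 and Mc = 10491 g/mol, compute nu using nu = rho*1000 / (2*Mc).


nu = rho * 1000 / (2 * Mc)
nu = 1.08 * 1000 / (2 * 10491)
nu = 1080.0 / 20982
nu = 0.0515 mol/L

0.0515 mol/L


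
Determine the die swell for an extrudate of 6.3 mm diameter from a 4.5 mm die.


Die swell ratio = D_extrudate / D_die
= 6.3 / 4.5
= 1.4

Die swell = 1.4


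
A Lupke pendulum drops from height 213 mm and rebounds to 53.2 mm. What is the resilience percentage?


Resilience = h_rebound / h_drop * 100
= 53.2 / 213 * 100
= 25.0%

25.0%


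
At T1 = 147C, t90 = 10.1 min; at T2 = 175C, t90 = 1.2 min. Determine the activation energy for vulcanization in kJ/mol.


T1 = 420.15 K, T2 = 448.15 K
1/T1 - 1/T2 = 1.4871e-04
ln(t1/t2) = ln(10.1/1.2) = 2.1302
Ea = 8.314 * 2.1302 / 1.4871e-04 = 119097.5877 J/mol
Ea = 119.1 kJ/mol

119.1 kJ/mol


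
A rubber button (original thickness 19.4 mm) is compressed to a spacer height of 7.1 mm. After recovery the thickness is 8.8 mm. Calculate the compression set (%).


CS = (t0 - recovered) / (t0 - ts) * 100
= (19.4 - 8.8) / (19.4 - 7.1) * 100
= 10.6 / 12.3 * 100
= 86.2%

86.2%


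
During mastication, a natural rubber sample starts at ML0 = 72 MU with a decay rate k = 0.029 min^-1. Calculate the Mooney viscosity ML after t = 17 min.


ML = ML0 * exp(-k * t)
ML = 72 * exp(-0.029 * 17)
ML = 72 * 0.6108
ML = 43.98 MU

43.98 MU


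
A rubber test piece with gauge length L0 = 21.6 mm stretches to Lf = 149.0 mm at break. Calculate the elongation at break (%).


Elongation = (Lf - L0) / L0 * 100
= (149.0 - 21.6) / 21.6 * 100
= 127.4 / 21.6 * 100
= 589.8%

589.8%


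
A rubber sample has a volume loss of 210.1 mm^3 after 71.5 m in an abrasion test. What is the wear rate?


Rate = volume_loss / distance
= 210.1 / 71.5
= 2.938 mm^3/m

2.938 mm^3/m


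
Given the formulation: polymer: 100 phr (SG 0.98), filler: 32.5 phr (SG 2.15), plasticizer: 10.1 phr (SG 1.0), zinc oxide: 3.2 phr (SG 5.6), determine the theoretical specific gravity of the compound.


Sum of weights = 145.8
Volume contributions:
  polymer: 100/0.98 = 102.0408
  filler: 32.5/2.15 = 15.1163
  plasticizer: 10.1/1.0 = 10.1000
  zinc oxide: 3.2/5.6 = 0.5714
Sum of volumes = 127.8285
SG = 145.8 / 127.8285 = 1.141

SG = 1.141


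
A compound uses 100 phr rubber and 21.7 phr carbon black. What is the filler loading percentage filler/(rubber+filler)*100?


Filler % = filler / (rubber + filler) * 100
= 21.7 / (100 + 21.7) * 100
= 21.7 / 121.7 * 100
= 17.83%

17.83%


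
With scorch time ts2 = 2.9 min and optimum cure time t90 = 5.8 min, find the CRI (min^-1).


CRI = 100 / (t90 - ts2)
= 100 / (5.8 - 2.9)
= 100 / 2.9
= 34.48 min^-1

34.48 min^-1


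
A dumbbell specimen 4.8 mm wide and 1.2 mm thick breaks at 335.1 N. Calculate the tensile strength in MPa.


Area = width * thickness = 4.8 * 1.2 = 5.76 mm^2
TS = force / area = 335.1 / 5.76 = 58.18 MPa

58.18 MPa


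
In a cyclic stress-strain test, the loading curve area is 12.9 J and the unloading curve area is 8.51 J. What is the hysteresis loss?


Hysteresis loss = loading - unloading
= 12.9 - 8.51
= 4.39 J

4.39 J


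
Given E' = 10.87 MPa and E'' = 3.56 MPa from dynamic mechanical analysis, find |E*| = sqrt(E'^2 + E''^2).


|E*| = sqrt(E'^2 + E''^2)
= sqrt(10.87^2 + 3.56^2)
= sqrt(118.1569 + 12.6736)
= 11.438 MPa

11.438 MPa


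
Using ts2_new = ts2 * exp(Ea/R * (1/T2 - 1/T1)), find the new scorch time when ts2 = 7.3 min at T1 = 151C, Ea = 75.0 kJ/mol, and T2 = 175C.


Convert temperatures: T1 = 151 + 273.15 = 424.15 K, T2 = 175 + 273.15 = 448.15 K
ts2_new = 7.3 * exp(75000 / 8.314 * (1/448.15 - 1/424.15))
1/T2 - 1/T1 = -1.2626e-04
ts2_new = 2.34 min

2.34 min


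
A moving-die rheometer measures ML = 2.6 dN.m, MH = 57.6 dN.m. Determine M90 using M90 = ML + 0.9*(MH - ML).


M90 = ML + 0.9 * (MH - ML)
M90 = 2.6 + 0.9 * (57.6 - 2.6)
M90 = 2.6 + 0.9 * 55.0
M90 = 52.1 dN.m

52.1 dN.m


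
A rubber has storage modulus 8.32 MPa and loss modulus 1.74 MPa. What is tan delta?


tan delta = E'' / E'
= 1.74 / 8.32
= 0.2091

tan delta = 0.2091


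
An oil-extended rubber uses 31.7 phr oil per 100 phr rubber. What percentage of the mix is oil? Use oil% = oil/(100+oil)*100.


Oil % = oil / (100 + oil) * 100
= 31.7 / (100 + 31.7) * 100
= 31.7 / 131.7 * 100
= 24.07%

24.07%


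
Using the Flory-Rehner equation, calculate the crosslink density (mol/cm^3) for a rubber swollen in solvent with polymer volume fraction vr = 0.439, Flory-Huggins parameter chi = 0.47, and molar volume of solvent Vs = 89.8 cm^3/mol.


ln(1 - vr) = ln(1 - 0.439) = -0.5780
Numerator = -((-0.5780) + 0.439 + 0.47 * 0.439^2) = 0.0485
Denominator = 89.8 * (0.439^(1/3) - 0.439/2) = 48.5381
nu = 0.0485 / 48.5381 = 9.9830e-04 mol/cm^3

9.9830e-04 mol/cm^3


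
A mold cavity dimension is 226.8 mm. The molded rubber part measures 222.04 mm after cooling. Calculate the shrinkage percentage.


Shrinkage = (mold - part) / mold * 100
= (226.8 - 222.04) / 226.8 * 100
= 4.76 / 226.8 * 100
= 2.1%

2.1%


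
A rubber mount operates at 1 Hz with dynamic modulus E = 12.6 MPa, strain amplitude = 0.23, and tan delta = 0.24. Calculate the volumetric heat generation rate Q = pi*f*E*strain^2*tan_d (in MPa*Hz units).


Q = pi * f * E * strain^2 * tan_d
= pi * 1 * 12.6 * 0.23^2 * 0.24
= pi * 1 * 12.6 * 0.0529 * 0.24
= 0.5026

Q = 0.5026


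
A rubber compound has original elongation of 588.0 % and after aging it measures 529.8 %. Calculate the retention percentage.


Retention = aged / original * 100
= 529.8 / 588.0 * 100
= 90.1%

90.1%


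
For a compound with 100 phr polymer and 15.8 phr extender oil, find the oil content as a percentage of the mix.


Oil % = oil / (100 + oil) * 100
= 15.8 / (100 + 15.8) * 100
= 15.8 / 115.8 * 100
= 13.64%

13.64%


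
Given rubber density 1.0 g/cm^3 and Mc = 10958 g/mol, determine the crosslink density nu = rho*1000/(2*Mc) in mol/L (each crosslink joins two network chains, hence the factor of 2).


nu = rho * 1000 / (2 * Mc)
nu = 1.0 * 1000 / (2 * 10958)
nu = 1000.0 / 21916
nu = 0.0456 mol/L

0.0456 mol/L


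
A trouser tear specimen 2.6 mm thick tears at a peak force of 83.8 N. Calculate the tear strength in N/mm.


Tear strength = force / thickness
= 83.8 / 2.6
= 32.23 N/mm

32.23 N/mm


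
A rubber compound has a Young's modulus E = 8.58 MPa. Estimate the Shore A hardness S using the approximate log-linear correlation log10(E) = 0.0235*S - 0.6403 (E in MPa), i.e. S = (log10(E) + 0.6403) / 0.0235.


log10(E) = 0.0235*S - 0.6403  =>  S = (log10(E) + 0.6403) / 0.0235
log10(8.58) = 0.933487
S = (0.933487 + 0.6403) / 0.0235 = 1.573787 / 0.0235
S = 67.0

Shore A = 67.0


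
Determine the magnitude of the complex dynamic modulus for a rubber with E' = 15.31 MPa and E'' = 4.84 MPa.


|E*| = sqrt(E'^2 + E''^2)
= sqrt(15.31^2 + 4.84^2)
= sqrt(234.3961 + 23.4256)
= 16.057 MPa

16.057 MPa


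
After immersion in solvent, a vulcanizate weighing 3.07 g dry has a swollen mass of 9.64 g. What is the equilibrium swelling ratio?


Q = W_swollen / W_dry
Q = 9.64 / 3.07
Q = 3.14

Q = 3.14


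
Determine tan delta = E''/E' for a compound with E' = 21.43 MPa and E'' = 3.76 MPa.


tan delta = E'' / E'
= 3.76 / 21.43
= 0.1755

tan delta = 0.1755


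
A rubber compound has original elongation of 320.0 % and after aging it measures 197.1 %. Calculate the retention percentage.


Retention = aged / original * 100
= 197.1 / 320.0 * 100
= 61.6%

61.6%


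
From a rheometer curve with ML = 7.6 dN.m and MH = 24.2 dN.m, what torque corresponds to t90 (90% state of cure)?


M90 = ML + 0.9 * (MH - ML)
M90 = 7.6 + 0.9 * (24.2 - 7.6)
M90 = 7.6 + 0.9 * 16.6
M90 = 22.54 dN.m

22.54 dN.m


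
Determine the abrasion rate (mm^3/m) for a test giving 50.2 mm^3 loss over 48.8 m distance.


Rate = volume_loss / distance
= 50.2 / 48.8
= 1.029 mm^3/m

1.029 mm^3/m


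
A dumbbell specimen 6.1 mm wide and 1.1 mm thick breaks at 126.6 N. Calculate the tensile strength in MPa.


Area = width * thickness = 6.1 * 1.1 = 6.71 mm^2
TS = force / area = 126.6 / 6.71 = 18.87 MPa

18.87 MPa


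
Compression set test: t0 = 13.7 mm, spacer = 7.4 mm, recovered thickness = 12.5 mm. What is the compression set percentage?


CS = (t0 - recovered) / (t0 - ts) * 100
= (13.7 - 12.5) / (13.7 - 7.4) * 100
= 1.2 / 6.3 * 100
= 19.0%

19.0%


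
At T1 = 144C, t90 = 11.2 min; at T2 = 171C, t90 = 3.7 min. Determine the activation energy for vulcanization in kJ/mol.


T1 = 417.15 K, T2 = 444.15 K
1/T1 - 1/T2 = 1.4573e-04
ln(t1/t2) = ln(11.2/3.7) = 1.1076
Ea = 8.314 * 1.1076 / 1.4573e-04 = 63189.3155 J/mol
Ea = 63.19 kJ/mol

63.19 kJ/mol


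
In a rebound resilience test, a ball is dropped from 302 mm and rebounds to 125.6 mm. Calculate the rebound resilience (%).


Resilience = h_rebound / h_drop * 100
= 125.6 / 302 * 100
= 41.6%

41.6%


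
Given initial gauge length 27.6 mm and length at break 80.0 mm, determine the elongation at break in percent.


Elongation = (Lf - L0) / L0 * 100
= (80.0 - 27.6) / 27.6 * 100
= 52.4 / 27.6 * 100
= 189.9%

189.9%


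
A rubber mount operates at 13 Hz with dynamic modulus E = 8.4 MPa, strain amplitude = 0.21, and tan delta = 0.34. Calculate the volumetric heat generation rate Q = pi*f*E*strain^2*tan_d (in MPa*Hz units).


Q = pi * f * E * strain^2 * tan_d
= pi * 13 * 8.4 * 0.21^2 * 0.34
= pi * 13 * 8.4 * 0.0441 * 0.34
= 5.1439

Q = 5.1439


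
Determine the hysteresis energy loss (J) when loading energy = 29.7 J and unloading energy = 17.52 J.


Hysteresis loss = loading - unloading
= 29.7 - 17.52
= 12.18 J

12.18 J


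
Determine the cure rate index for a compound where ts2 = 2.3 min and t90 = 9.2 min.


CRI = 100 / (t90 - ts2)
= 100 / (9.2 - 2.3)
= 100 / 6.9
= 14.49 min^-1

14.49 min^-1


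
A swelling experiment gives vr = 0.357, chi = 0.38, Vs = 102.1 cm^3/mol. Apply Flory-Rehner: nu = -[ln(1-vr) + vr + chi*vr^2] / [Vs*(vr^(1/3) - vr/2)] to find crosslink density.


ln(1 - vr) = ln(1 - 0.357) = -0.4416
Numerator = -((-0.4416) + 0.357 + 0.38 * 0.357^2) = 0.0362
Denominator = 102.1 * (0.357^(1/3) - 0.357/2) = 54.2046
nu = 0.0362 / 54.2046 = 6.6747e-04 mol/cm^3

6.6747e-04 mol/cm^3


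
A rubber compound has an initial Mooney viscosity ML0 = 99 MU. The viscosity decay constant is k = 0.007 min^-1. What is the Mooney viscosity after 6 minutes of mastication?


ML = ML0 * exp(-k * t)
ML = 99 * exp(-0.007 * 6)
ML = 99 * 0.9589
ML = 94.93 MU

94.93 MU


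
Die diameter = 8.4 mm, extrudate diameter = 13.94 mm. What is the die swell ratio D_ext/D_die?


Die swell ratio = D_extrudate / D_die
= 13.94 / 8.4
= 1.66

Die swell = 1.66


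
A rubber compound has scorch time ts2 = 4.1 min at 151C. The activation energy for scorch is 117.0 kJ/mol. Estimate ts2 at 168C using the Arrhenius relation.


Convert temperatures: T1 = 151 + 273.15 = 424.15 K, T2 = 168 + 273.15 = 441.15 K
ts2_new = 4.1 * exp(117000 / 8.314 * (1/441.15 - 1/424.15))
1/T2 - 1/T1 = -9.0854e-05
ts2_new = 1.14 min

1.14 min


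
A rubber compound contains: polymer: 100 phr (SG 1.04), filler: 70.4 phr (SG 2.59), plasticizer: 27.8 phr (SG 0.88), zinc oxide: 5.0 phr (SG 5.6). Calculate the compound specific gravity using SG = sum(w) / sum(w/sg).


Sum of weights = 203.2
Volume contributions:
  polymer: 100/1.04 = 96.1538
  filler: 70.4/2.59 = 27.1815
  plasticizer: 27.8/0.88 = 31.5909
  zinc oxide: 5.0/5.6 = 0.8929
Sum of volumes = 155.8191
SG = 203.2 / 155.8191 = 1.304

SG = 1.304


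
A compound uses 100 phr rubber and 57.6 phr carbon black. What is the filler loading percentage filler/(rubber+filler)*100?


Filler % = filler / (rubber + filler) * 100
= 57.6 / (100 + 57.6) * 100
= 57.6 / 157.6 * 100
= 36.55%

36.55%


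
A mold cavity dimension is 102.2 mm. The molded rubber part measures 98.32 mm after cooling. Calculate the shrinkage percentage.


Shrinkage = (mold - part) / mold * 100
= (102.2 - 98.32) / 102.2 * 100
= 3.88 / 102.2 * 100
= 3.8%

3.8%


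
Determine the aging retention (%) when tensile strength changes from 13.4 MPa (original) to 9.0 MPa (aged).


Retention = aged / original * 100
= 9.0 / 13.4 * 100
= 67.2%

67.2%


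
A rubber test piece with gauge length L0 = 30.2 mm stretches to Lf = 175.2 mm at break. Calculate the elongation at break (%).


Elongation = (Lf - L0) / L0 * 100
= (175.2 - 30.2) / 30.2 * 100
= 145.0 / 30.2 * 100
= 480.1%

480.1%


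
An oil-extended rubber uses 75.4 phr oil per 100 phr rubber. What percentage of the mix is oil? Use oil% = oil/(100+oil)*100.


Oil % = oil / (100 + oil) * 100
= 75.4 / (100 + 75.4) * 100
= 75.4 / 175.4 * 100
= 42.99%

42.99%


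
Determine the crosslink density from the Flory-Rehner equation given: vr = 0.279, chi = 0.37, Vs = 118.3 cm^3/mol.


ln(1 - vr) = ln(1 - 0.279) = -0.3271
Numerator = -((-0.3271) + 0.279 + 0.37 * 0.279^2) = 0.0193
Denominator = 118.3 * (0.279^(1/3) - 0.279/2) = 60.7983
nu = 0.0193 / 60.7983 = 3.1769e-04 mol/cm^3

3.1769e-04 mol/cm^3


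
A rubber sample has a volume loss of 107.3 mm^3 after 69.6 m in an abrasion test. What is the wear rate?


Rate = volume_loss / distance
= 107.3 / 69.6
= 1.542 mm^3/m

1.542 mm^3/m


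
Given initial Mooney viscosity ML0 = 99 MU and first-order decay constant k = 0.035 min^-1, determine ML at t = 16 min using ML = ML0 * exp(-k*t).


ML = ML0 * exp(-k * t)
ML = 99 * exp(-0.035 * 16)
ML = 99 * 0.5712
ML = 56.55 MU

56.55 MU


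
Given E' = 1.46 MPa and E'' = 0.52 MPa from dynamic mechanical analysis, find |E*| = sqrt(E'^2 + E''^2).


|E*| = sqrt(E'^2 + E''^2)
= sqrt(1.46^2 + 0.52^2)
= sqrt(2.1316 + 0.2704)
= 1.55 MPa

1.55 MPa


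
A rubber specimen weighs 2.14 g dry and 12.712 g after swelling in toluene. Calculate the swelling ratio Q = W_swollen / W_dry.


Q = W_swollen / W_dry
Q = 12.712 / 2.14
Q = 5.94

Q = 5.94


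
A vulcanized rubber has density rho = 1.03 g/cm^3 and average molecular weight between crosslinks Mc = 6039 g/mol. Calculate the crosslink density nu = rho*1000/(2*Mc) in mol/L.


nu = rho * 1000 / (2 * Mc)
nu = 1.03 * 1000 / (2 * 6039)
nu = 1030.0 / 12078
nu = 0.0853 mol/L

0.0853 mol/L


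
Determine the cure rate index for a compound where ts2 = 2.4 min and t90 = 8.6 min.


CRI = 100 / (t90 - ts2)
= 100 / (8.6 - 2.4)
= 100 / 6.2
= 16.13 min^-1

16.13 min^-1


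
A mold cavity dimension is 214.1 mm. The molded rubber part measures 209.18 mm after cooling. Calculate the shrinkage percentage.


Shrinkage = (mold - part) / mold * 100
= (214.1 - 209.18) / 214.1 * 100
= 4.92 / 214.1 * 100
= 2.3%

2.3%


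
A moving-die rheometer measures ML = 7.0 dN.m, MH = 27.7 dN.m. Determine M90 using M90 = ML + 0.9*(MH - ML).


M90 = ML + 0.9 * (MH - ML)
M90 = 7.0 + 0.9 * (27.7 - 7.0)
M90 = 7.0 + 0.9 * 20.7
M90 = 25.63 dN.m

25.63 dN.m


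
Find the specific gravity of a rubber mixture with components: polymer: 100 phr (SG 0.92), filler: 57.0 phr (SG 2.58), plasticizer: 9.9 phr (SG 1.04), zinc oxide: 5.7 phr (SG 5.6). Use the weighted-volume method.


Sum of weights = 172.6
Volume contributions:
  polymer: 100/0.92 = 108.6957
  filler: 57.0/2.58 = 22.0930
  plasticizer: 9.9/1.04 = 9.5192
  zinc oxide: 5.7/5.6 = 1.0179
Sum of volumes = 141.3258
SG = 172.6 / 141.3258 = 1.221

SG = 1.221


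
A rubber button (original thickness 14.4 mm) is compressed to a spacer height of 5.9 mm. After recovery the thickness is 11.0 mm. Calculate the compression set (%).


CS = (t0 - recovered) / (t0 - ts) * 100
= (14.4 - 11.0) / (14.4 - 5.9) * 100
= 3.4 / 8.5 * 100
= 40.0%

40.0%


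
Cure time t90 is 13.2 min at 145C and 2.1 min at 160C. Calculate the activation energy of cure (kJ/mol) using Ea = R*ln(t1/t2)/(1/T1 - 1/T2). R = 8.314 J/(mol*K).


T1 = 418.15 K, T2 = 433.15 K
1/T1 - 1/T2 = 8.2817e-05
ln(t1/t2) = ln(13.2/2.1) = 1.8383
Ea = 8.314 * 1.8383 / 8.2817e-05 = 184544.3364 J/mol
Ea = 184.54 kJ/mol

184.54 kJ/mol


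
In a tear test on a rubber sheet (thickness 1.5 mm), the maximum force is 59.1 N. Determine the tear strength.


Tear strength = force / thickness
= 59.1 / 1.5
= 39.4 N/mm

39.4 N/mm


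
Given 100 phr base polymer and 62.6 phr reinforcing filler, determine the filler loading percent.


Filler % = filler / (rubber + filler) * 100
= 62.6 / (100 + 62.6) * 100
= 62.6 / 162.6 * 100
= 38.5%

38.5%


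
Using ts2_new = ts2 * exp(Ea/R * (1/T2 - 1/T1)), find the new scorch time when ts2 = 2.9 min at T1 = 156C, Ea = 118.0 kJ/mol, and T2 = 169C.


Convert temperatures: T1 = 156 + 273.15 = 429.15 K, T2 = 169 + 273.15 = 442.15 K
ts2_new = 2.9 * exp(118000 / 8.314 * (1/442.15 - 1/429.15))
1/T2 - 1/T1 = -6.8512e-05
ts2_new = 1.1 min

1.1 min


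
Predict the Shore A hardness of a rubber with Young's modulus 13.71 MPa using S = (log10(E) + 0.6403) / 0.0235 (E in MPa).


log10(E) = 0.0235*S - 0.6403  =>  S = (log10(E) + 0.6403) / 0.0235
log10(13.71) = 1.137037
S = (1.137037 + 0.6403) / 0.0235 = 1.777337 / 0.0235
S = 75.6

Shore A = 75.6


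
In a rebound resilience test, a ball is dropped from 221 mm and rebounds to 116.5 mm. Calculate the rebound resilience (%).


Resilience = h_rebound / h_drop * 100
= 116.5 / 221 * 100
= 52.7%

52.7%


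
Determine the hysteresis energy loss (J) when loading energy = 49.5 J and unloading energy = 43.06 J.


Hysteresis loss = loading - unloading
= 49.5 - 43.06
= 6.44 J

6.44 J


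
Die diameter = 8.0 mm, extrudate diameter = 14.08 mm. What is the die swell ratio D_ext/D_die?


Die swell ratio = D_extrudate / D_die
= 14.08 / 8.0
= 1.76

Die swell = 1.76


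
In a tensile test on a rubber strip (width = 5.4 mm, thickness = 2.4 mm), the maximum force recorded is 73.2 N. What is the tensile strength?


Area = width * thickness = 5.4 * 2.4 = 12.96 mm^2
TS = force / area = 73.2 / 12.96 = 5.65 MPa

5.65 MPa


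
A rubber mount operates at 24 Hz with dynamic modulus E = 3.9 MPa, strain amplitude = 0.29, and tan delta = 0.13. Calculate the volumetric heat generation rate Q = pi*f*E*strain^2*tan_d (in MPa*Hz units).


Q = pi * f * E * strain^2 * tan_d
= pi * 24 * 3.9 * 0.29^2 * 0.13
= pi * 24 * 3.9 * 0.0841 * 0.13
= 3.2149

Q = 3.2149


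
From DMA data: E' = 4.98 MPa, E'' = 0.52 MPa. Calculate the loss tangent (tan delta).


tan delta = E'' / E'
= 0.52 / 4.98
= 0.1044

tan delta = 0.1044


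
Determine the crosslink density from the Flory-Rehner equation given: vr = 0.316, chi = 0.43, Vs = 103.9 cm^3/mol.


ln(1 - vr) = ln(1 - 0.316) = -0.3798
Numerator = -((-0.3798) + 0.316 + 0.43 * 0.316^2) = 0.0209
Denominator = 103.9 * (0.316^(1/3) - 0.316/2) = 54.3530
nu = 0.0209 / 54.3530 = 3.8377e-04 mol/cm^3

3.8377e-04 mol/cm^3


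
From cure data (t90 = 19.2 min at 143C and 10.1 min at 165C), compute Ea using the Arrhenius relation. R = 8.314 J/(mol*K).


T1 = 416.15 K, T2 = 438.15 K
1/T1 - 1/T2 = 1.2066e-04
ln(t1/t2) = ln(19.2/10.1) = 0.6424
Ea = 8.314 * 0.6424 / 1.2066e-04 = 44263.7890 J/mol
Ea = 44.26 kJ/mol

44.26 kJ/mol


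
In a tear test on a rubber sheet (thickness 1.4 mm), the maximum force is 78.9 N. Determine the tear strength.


Tear strength = force / thickness
= 78.9 / 1.4
= 56.36 N/mm

56.36 N/mm


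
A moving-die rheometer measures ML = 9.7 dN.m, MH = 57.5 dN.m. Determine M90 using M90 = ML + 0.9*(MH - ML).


M90 = ML + 0.9 * (MH - ML)
M90 = 9.7 + 0.9 * (57.5 - 9.7)
M90 = 9.7 + 0.9 * 47.8
M90 = 52.72 dN.m

52.72 dN.m


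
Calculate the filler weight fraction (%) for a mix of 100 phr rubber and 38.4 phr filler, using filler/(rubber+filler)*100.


Filler % = filler / (rubber + filler) * 100
= 38.4 / (100 + 38.4) * 100
= 38.4 / 138.4 * 100
= 27.75%

27.75%


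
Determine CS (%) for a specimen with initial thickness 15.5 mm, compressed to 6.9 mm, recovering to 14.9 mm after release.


CS = (t0 - recovered) / (t0 - ts) * 100
= (15.5 - 14.9) / (15.5 - 6.9) * 100
= 0.6 / 8.6 * 100
= 7.0%

7.0%


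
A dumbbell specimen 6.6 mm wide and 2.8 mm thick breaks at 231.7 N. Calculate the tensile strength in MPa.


Area = width * thickness = 6.6 * 2.8 = 18.48 mm^2
TS = force / area = 231.7 / 18.48 = 12.54 MPa

12.54 MPa


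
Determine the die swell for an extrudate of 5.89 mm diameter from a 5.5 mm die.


Die swell ratio = D_extrudate / D_die
= 5.89 / 5.5
= 1.071

Die swell = 1.071


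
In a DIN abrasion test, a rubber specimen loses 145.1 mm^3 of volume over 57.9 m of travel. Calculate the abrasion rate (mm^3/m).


Rate = volume_loss / distance
= 145.1 / 57.9
= 2.506 mm^3/m

2.506 mm^3/m


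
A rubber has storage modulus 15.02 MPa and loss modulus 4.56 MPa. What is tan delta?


tan delta = E'' / E'
= 4.56 / 15.02
= 0.3036

tan delta = 0.3036


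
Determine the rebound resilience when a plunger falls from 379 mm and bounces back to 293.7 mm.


Resilience = h_rebound / h_drop * 100
= 293.7 / 379 * 100
= 77.5%

77.5%


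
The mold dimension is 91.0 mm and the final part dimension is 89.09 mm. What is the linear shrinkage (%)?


Shrinkage = (mold - part) / mold * 100
= (91.0 - 89.09) / 91.0 * 100
= 1.91 / 91.0 * 100
= 2.1%

2.1%


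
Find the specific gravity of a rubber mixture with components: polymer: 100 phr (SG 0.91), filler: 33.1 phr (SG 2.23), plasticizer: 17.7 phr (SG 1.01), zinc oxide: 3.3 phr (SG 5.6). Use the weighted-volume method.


Sum of weights = 154.1
Volume contributions:
  polymer: 100/0.91 = 109.8901
  filler: 33.1/2.23 = 14.8430
  plasticizer: 17.7/1.01 = 17.5248
  zinc oxide: 3.3/5.6 = 0.5893
Sum of volumes = 142.8472
SG = 154.1 / 142.8472 = 1.079

SG = 1.079


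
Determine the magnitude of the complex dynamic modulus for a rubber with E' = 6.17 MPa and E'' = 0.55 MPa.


|E*| = sqrt(E'^2 + E''^2)
= sqrt(6.17^2 + 0.55^2)
= sqrt(38.0689 + 0.3025)
= 6.194 MPa

6.194 MPa


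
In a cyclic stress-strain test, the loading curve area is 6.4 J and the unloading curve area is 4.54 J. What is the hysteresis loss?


Hysteresis loss = loading - unloading
= 6.4 - 4.54
= 1.86 J

1.86 J


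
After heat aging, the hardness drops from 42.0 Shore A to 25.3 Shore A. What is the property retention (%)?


Retention = aged / original * 100
= 25.3 / 42.0 * 100
= 60.2%

60.2%


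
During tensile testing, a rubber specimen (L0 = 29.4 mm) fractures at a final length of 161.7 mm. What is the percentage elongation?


Elongation = (Lf - L0) / L0 * 100
= (161.7 - 29.4) / 29.4 * 100
= 132.3 / 29.4 * 100
= 450.0%

450.0%


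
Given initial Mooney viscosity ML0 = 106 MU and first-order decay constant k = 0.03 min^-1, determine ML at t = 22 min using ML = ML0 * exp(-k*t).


ML = ML0 * exp(-k * t)
ML = 106 * exp(-0.03 * 22)
ML = 106 * 0.5169
ML = 54.79 MU

54.79 MU


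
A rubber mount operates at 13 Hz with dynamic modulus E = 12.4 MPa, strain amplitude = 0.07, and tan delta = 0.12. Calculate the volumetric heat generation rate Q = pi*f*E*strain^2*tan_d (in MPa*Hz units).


Q = pi * f * E * strain^2 * tan_d
= pi * 13 * 12.4 * 0.07^2 * 0.12
= pi * 13 * 12.4 * 0.0049 * 0.12
= 0.2978

Q = 0.2978


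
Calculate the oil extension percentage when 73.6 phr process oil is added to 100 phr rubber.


Oil % = oil / (100 + oil) * 100
= 73.6 / (100 + 73.6) * 100
= 73.6 / 173.6 * 100
= 42.4%

42.4%


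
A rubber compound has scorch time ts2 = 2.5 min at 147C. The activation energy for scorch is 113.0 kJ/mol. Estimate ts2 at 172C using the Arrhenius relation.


Convert temperatures: T1 = 147 + 273.15 = 420.15 K, T2 = 172 + 273.15 = 445.15 K
ts2_new = 2.5 * exp(113000 / 8.314 * (1/445.15 - 1/420.15))
1/T2 - 1/T1 = -1.3367e-04
ts2_new = 0.41 min

0.41 min


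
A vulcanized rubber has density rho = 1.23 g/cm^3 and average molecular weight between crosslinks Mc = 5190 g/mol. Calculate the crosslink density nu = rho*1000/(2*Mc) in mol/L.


nu = rho * 1000 / (2 * Mc)
nu = 1.23 * 1000 / (2 * 5190)
nu = 1230.0 / 10380
nu = 0.1185 mol/L

0.1185 mol/L


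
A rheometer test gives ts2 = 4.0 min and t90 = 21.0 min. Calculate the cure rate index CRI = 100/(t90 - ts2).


CRI = 100 / (t90 - ts2)
= 100 / (21.0 - 4.0)
= 100 / 17.0
= 5.88 min^-1

5.88 min^-1


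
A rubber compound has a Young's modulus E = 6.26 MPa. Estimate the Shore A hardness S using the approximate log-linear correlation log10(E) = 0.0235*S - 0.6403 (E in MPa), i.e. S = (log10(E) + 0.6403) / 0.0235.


log10(E) = 0.0235*S - 0.6403  =>  S = (log10(E) + 0.6403) / 0.0235
log10(6.26) = 0.796574
S = (0.796574 + 0.6403) / 0.0235 = 1.436874 / 0.0235
S = 61.1

Shore A = 61.1


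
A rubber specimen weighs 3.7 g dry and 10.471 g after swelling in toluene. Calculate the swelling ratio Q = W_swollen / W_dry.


Q = W_swollen / W_dry
Q = 10.471 / 3.7
Q = 2.83

Q = 2.83


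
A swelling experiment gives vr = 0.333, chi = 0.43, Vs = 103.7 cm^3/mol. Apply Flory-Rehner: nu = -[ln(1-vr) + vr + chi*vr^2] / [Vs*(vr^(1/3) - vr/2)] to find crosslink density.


ln(1 - vr) = ln(1 - 0.333) = -0.4050
Numerator = -((-0.4050) + 0.333 + 0.43 * 0.333^2) = 0.0243
Denominator = 103.7 * (0.333^(1/3) - 0.333/2) = 54.6115
nu = 0.0243 / 54.6115 = 4.4465e-04 mol/cm^3

4.4465e-04 mol/cm^3


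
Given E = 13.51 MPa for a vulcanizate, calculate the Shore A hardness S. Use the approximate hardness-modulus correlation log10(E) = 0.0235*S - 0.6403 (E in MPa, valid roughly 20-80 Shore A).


log10(E) = 0.0235*S - 0.6403  =>  S = (log10(E) + 0.6403) / 0.0235
log10(13.51) = 1.130655
S = (1.130655 + 0.6403) / 0.0235 = 1.770955 / 0.0235
S = 75.4

Shore A = 75.4


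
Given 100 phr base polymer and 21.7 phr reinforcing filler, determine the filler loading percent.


Filler % = filler / (rubber + filler) * 100
= 21.7 / (100 + 21.7) * 100
= 21.7 / 121.7 * 100
= 17.83%

17.83%


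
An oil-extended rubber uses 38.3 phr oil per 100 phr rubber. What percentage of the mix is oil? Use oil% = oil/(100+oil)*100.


Oil % = oil / (100 + oil) * 100
= 38.3 / (100 + 38.3) * 100
= 38.3 / 138.3 * 100
= 27.69%

27.69%


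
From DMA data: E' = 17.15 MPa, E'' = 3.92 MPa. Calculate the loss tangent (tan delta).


tan delta = E'' / E'
= 3.92 / 17.15
= 0.2286

tan delta = 0.2286


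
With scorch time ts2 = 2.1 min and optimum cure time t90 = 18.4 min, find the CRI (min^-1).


CRI = 100 / (t90 - ts2)
= 100 / (18.4 - 2.1)
= 100 / 16.3
= 6.13 min^-1

6.13 min^-1


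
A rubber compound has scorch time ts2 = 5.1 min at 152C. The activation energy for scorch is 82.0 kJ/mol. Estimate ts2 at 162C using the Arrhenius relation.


Convert temperatures: T1 = 152 + 273.15 = 425.15 K, T2 = 162 + 273.15 = 435.15 K
ts2_new = 5.1 * exp(82000 / 8.314 * (1/435.15 - 1/425.15))
1/T2 - 1/T1 = -5.4053e-05
ts2_new = 2.99 min

2.99 min


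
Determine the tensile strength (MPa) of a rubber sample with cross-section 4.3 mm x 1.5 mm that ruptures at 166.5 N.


Area = width * thickness = 4.3 * 1.5 = 6.45 mm^2
TS = force / area = 166.5 / 6.45 = 25.81 MPa

25.81 MPa


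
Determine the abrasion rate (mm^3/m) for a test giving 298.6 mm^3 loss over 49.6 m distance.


Rate = volume_loss / distance
= 298.6 / 49.6
= 6.02 mm^3/m

6.02 mm^3/m


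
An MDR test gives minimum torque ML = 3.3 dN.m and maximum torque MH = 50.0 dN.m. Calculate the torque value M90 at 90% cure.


M90 = ML + 0.9 * (MH - ML)
M90 = 3.3 + 0.9 * (50.0 - 3.3)
M90 = 3.3 + 0.9 * 46.7
M90 = 45.33 dN.m

45.33 dN.m


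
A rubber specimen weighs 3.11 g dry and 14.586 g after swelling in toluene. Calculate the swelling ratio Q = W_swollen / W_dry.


Q = W_swollen / W_dry
Q = 14.586 / 3.11
Q = 4.69

Q = 4.69


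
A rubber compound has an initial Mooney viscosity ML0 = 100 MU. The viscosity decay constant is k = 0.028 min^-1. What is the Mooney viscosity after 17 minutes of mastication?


ML = ML0 * exp(-k * t)
ML = 100 * exp(-0.028 * 17)
ML = 100 * 0.6213
ML = 62.13 MU

62.13 MU


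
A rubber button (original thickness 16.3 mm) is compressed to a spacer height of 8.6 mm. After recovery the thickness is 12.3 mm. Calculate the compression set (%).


CS = (t0 - recovered) / (t0 - ts) * 100
= (16.3 - 12.3) / (16.3 - 8.6) * 100
= 4.0 / 7.7 * 100
= 51.9%

51.9%


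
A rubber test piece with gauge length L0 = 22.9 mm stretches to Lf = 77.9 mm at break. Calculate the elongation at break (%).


Elongation = (Lf - L0) / L0 * 100
= (77.9 - 22.9) / 22.9 * 100
= 55.0 / 22.9 * 100
= 240.2%

240.2%


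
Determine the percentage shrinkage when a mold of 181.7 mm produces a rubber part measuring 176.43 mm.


Shrinkage = (mold - part) / mold * 100
= (181.7 - 176.43) / 181.7 * 100
= 5.27 / 181.7 * 100
= 2.9%

2.9%


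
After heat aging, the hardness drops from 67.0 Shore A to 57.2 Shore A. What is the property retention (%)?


Retention = aged / original * 100
= 57.2 / 67.0 * 100
= 85.4%

85.4%


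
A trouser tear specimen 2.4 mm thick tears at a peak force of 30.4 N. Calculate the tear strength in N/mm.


Tear strength = force / thickness
= 30.4 / 2.4
= 12.67 N/mm

12.67 N/mm


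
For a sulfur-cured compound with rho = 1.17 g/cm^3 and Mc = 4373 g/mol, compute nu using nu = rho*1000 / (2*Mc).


nu = rho * 1000 / (2 * Mc)
nu = 1.17 * 1000 / (2 * 4373)
nu = 1170.0 / 8746
nu = 0.1338 mol/L

0.1338 mol/L


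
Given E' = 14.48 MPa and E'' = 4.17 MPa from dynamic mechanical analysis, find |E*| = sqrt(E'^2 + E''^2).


|E*| = sqrt(E'^2 + E''^2)
= sqrt(14.48^2 + 4.17^2)
= sqrt(209.6704 + 17.3889)
= 15.068 MPa

15.068 MPa


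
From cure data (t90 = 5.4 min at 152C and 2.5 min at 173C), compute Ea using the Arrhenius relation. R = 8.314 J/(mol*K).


T1 = 425.15 K, T2 = 446.15 K
1/T1 - 1/T2 = 1.1071e-04
ln(t1/t2) = ln(5.4/2.5) = 0.7701
Ea = 8.314 * 0.7701 / 1.1071e-04 = 57831.6477 J/mol
Ea = 57.83 kJ/mol

57.83 kJ/mol


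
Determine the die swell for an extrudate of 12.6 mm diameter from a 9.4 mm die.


Die swell ratio = D_extrudate / D_die
= 12.6 / 9.4
= 1.34

Die swell = 1.34


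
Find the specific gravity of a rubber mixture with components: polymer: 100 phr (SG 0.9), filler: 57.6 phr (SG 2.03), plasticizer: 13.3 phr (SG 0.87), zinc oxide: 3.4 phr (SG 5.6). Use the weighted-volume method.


Sum of weights = 174.3
Volume contributions:
  polymer: 100/0.9 = 111.1111
  filler: 57.6/2.03 = 28.3744
  plasticizer: 13.3/0.87 = 15.2874
  zinc oxide: 3.4/5.6 = 0.6071
Sum of volumes = 155.3800
SG = 174.3 / 155.3800 = 1.122

SG = 1.122


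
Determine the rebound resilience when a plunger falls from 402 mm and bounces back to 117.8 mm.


Resilience = h_rebound / h_drop * 100
= 117.8 / 402 * 100
= 29.3%

29.3%


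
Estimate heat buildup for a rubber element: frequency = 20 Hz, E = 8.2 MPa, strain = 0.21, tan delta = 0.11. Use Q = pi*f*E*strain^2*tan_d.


Q = pi * f * E * strain^2 * tan_d
= pi * 20 * 8.2 * 0.21^2 * 0.11
= pi * 20 * 8.2 * 0.0441 * 0.11
= 2.4993

Q = 2.4993


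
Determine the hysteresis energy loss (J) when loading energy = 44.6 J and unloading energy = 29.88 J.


Hysteresis loss = loading - unloading
= 44.6 - 29.88
= 14.72 J

14.72 J


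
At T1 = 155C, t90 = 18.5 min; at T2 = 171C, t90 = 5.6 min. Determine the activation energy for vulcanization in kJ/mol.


T1 = 428.15 K, T2 = 444.15 K
1/T1 - 1/T2 = 8.4138e-05
ln(t1/t2) = ln(18.5/5.6) = 1.1950
Ea = 8.314 * 1.1950 / 8.4138e-05 = 118082.3697 J/mol
Ea = 118.08 kJ/mol

118.08 kJ/mol


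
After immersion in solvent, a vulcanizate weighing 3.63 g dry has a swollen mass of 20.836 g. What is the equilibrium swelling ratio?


Q = W_swollen / W_dry
Q = 20.836 / 3.63
Q = 5.74

Q = 5.74


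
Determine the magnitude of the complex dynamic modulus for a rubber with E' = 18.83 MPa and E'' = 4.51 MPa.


|E*| = sqrt(E'^2 + E''^2)
= sqrt(18.83^2 + 4.51^2)
= sqrt(354.5689 + 20.3401)
= 19.363 MPa

19.363 MPa


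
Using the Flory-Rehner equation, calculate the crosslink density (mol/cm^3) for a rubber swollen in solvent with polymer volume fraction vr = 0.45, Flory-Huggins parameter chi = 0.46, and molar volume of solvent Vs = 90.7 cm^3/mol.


ln(1 - vr) = ln(1 - 0.45) = -0.5978
Numerator = -((-0.5978) + 0.45 + 0.46 * 0.45^2) = 0.0547
Denominator = 90.7 * (0.45^(1/3) - 0.45/2) = 49.0968
nu = 0.0547 / 49.0968 = 0.0011 mol/cm^3

0.0011 mol/cm^3


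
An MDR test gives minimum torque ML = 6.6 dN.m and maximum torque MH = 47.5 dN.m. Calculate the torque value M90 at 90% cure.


M90 = ML + 0.9 * (MH - ML)
M90 = 6.6 + 0.9 * (47.5 - 6.6)
M90 = 6.6 + 0.9 * 40.9
M90 = 43.41 dN.m

43.41 dN.m


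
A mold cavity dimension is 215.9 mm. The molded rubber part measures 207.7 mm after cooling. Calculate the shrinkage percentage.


Shrinkage = (mold - part) / mold * 100
= (215.9 - 207.7) / 215.9 * 100
= 8.2 / 215.9 * 100
= 3.8%

3.8%


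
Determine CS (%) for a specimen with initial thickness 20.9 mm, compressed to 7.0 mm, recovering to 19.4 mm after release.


CS = (t0 - recovered) / (t0 - ts) * 100
= (20.9 - 19.4) / (20.9 - 7.0) * 100
= 1.5 / 13.9 * 100
= 10.8%

10.8%


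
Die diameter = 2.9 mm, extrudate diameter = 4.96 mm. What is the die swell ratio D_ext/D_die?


Die swell ratio = D_extrudate / D_die
= 4.96 / 2.9
= 1.71

Die swell = 1.71


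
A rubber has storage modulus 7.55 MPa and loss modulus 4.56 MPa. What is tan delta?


tan delta = E'' / E'
= 4.56 / 7.55
= 0.604

tan delta = 0.604


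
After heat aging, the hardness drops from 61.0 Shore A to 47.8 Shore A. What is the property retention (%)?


Retention = aged / original * 100
= 47.8 / 61.0 * 100
= 78.4%

78.4%


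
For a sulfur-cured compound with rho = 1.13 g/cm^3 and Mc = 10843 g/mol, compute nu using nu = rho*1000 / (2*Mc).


nu = rho * 1000 / (2 * Mc)
nu = 1.13 * 1000 / (2 * 10843)
nu = 1130.0 / 21686
nu = 0.0521 mol/L

0.0521 mol/L


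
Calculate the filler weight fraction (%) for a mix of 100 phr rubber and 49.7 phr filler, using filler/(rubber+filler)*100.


Filler % = filler / (rubber + filler) * 100
= 49.7 / (100 + 49.7) * 100
= 49.7 / 149.7 * 100
= 33.2%

33.2%


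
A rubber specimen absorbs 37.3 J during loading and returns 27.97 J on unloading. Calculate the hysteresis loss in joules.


Hysteresis loss = loading - unloading
= 37.3 - 27.97
= 9.33 J

9.33 J


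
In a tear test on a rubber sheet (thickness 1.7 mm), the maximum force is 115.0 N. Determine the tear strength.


Tear strength = force / thickness
= 115.0 / 1.7
= 67.65 N/mm

67.65 N/mm


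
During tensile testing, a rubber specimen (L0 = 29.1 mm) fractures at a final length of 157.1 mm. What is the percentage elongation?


Elongation = (Lf - L0) / L0 * 100
= (157.1 - 29.1) / 29.1 * 100
= 128.0 / 29.1 * 100
= 439.9%

439.9%


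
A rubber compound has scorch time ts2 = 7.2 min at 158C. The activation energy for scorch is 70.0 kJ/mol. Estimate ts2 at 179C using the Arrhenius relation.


Convert temperatures: T1 = 158 + 273.15 = 431.15 K, T2 = 179 + 273.15 = 452.15 K
ts2_new = 7.2 * exp(70000 / 8.314 * (1/452.15 - 1/431.15))
1/T2 - 1/T1 = -1.0772e-04
ts2_new = 2.91 min

2.91 min


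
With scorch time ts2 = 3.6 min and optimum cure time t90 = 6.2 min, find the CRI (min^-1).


CRI = 100 / (t90 - ts2)
= 100 / (6.2 - 3.6)
= 100 / 2.6
= 38.46 min^-1

38.46 min^-1


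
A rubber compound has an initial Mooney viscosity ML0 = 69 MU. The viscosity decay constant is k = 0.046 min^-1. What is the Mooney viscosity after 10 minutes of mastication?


ML = ML0 * exp(-k * t)
ML = 69 * exp(-0.046 * 10)
ML = 69 * 0.6313
ML = 43.56 MU

43.56 MU


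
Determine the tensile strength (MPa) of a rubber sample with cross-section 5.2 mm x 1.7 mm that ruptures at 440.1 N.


Area = width * thickness = 5.2 * 1.7 = 8.84 mm^2
TS = force / area = 440.1 / 8.84 = 49.79 MPa

49.79 MPa


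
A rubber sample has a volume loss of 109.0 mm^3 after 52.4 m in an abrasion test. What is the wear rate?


Rate = volume_loss / distance
= 109.0 / 52.4
= 2.08 mm^3/m

2.08 mm^3/m


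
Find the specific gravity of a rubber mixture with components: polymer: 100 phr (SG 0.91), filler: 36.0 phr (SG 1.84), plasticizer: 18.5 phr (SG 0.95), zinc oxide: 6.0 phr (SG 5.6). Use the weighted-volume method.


Sum of weights = 160.5
Volume contributions:
  polymer: 100/0.91 = 109.8901
  filler: 36.0/1.84 = 19.5652
  plasticizer: 18.5/0.95 = 19.4737
  zinc oxide: 6.0/5.6 = 1.0714
Sum of volumes = 150.0004
SG = 160.5 / 150.0004 = 1.07

SG = 1.07


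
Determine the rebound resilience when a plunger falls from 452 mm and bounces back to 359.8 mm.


Resilience = h_rebound / h_drop * 100
= 359.8 / 452 * 100
= 79.6%

79.6%


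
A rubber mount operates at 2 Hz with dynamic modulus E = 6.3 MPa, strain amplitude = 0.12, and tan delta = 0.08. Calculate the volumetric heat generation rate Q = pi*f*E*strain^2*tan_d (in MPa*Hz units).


Q = pi * f * E * strain^2 * tan_d
= pi * 2 * 6.3 * 0.12^2 * 0.08
= pi * 2 * 6.3 * 0.0144 * 0.08
= 0.0456

Q = 0.0456


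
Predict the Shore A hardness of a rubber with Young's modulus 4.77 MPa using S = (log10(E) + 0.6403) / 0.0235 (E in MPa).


log10(E) = 0.0235*S - 0.6403  =>  S = (log10(E) + 0.6403) / 0.0235
log10(4.77) = 0.678518
S = (0.678518 + 0.6403) / 0.0235 = 1.318818 / 0.0235
S = 56.1

Shore A = 56.1


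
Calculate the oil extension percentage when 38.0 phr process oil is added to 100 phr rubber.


Oil % = oil / (100 + oil) * 100
= 38.0 / (100 + 38.0) * 100
= 38.0 / 138.0 * 100
= 27.54%

27.54%


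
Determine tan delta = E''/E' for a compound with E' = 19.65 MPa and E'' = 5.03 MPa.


tan delta = E'' / E'
= 5.03 / 19.65
= 0.256

tan delta = 0.256


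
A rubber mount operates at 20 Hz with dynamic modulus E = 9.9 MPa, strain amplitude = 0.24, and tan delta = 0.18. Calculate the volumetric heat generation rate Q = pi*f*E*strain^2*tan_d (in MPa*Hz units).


Q = pi * f * E * strain^2 * tan_d
= pi * 20 * 9.9 * 0.24^2 * 0.18
= pi * 20 * 9.9 * 0.0576 * 0.18
= 6.4493

Q = 6.4493


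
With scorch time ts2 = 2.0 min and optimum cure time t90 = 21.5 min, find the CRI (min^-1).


CRI = 100 / (t90 - ts2)
= 100 / (21.5 - 2.0)
= 100 / 19.5
= 5.13 min^-1

5.13 min^-1


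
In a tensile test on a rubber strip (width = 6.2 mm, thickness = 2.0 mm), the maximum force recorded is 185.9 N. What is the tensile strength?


Area = width * thickness = 6.2 * 2.0 = 12.4 mm^2
TS = force / area = 185.9 / 12.4 = 14.99 MPa

14.99 MPa


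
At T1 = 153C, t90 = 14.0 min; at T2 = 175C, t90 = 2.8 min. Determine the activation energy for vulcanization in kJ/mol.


T1 = 426.15 K, T2 = 448.15 K
1/T1 - 1/T2 = 1.1520e-04
ln(t1/t2) = ln(14.0/2.8) = 1.6094
Ea = 8.314 * 1.6094 / 1.1520e-04 = 116157.5546 J/mol
Ea = 116.16 kJ/mol

116.16 kJ/mol


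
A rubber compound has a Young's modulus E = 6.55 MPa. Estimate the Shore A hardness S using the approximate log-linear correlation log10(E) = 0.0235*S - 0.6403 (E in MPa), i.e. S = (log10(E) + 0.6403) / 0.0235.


log10(E) = 0.0235*S - 0.6403  =>  S = (log10(E) + 0.6403) / 0.0235
log10(6.55) = 0.816241
S = (0.816241 + 0.6403) / 0.0235 = 1.456541 / 0.0235
S = 62.0

Shore A = 62.0
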